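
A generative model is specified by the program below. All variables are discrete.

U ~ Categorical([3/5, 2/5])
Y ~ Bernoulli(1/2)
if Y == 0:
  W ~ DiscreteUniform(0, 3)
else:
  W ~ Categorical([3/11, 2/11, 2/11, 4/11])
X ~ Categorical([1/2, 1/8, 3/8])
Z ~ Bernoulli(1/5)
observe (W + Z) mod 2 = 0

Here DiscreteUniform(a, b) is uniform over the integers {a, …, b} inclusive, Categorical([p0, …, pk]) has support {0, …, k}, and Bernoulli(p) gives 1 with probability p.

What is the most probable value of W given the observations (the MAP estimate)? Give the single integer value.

Enumerate traces; 48 have nonzero weight after conditioning:
  (U=0, Y=0, W=0, X=0, Z=0) weight 3/100
  (U=0, Y=0, W=0, X=1, Z=0) weight 3/400
  (U=0, Y=0, W=0, X=2, Z=0) weight 9/400
  (U=0, Y=0, W=1, X=0, Z=1) weight 3/400
  (U=0, Y=0, W=1, X=1, Z=1) weight 3/1600
  (U=0, Y=0, W=1, X=2, Z=1) weight 9/1600
  (U=0, Y=0, W=2, X=0, Z=0) weight 3/100
  (U=0, Y=0, W=2, X=1, Z=0) weight 3/400
  (U=0, Y=0, W=3, X=0, Z=1) weight 3/400
  … 39 more
Group by W:
  weight(W=0) = 23/110
  weight(W=1) = 19/440
  weight(W=2) = 19/110
  weight(W=3) = 27/440
Total weight = 23/110 + 19/440 + 19/110 + 27/440 = 107/220
P(W=0 | obs) = 23/110 / 107/220 = 46/107
P(W=1 | obs) = 19/440 / 107/220 = 19/214
P(W=2 | obs) = 19/110 / 107/220 = 38/107
P(W=3 | obs) = 27/440 / 107/220 = 27/214
argmax = 0

argmax_v P(W = v | obs) = 0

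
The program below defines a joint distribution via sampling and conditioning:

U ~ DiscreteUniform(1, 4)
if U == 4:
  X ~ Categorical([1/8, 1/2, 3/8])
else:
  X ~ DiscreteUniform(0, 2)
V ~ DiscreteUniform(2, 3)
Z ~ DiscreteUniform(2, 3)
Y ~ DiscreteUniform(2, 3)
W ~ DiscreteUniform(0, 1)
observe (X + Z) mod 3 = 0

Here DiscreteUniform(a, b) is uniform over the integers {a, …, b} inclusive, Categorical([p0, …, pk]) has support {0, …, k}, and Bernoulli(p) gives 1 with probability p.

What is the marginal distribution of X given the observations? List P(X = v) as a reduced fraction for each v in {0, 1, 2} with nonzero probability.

Enumerate traces; 64 have nonzero weight after conditioning:
  (U=1, X=0, V=2, Z=3, Y=2, W=0) weight 1/192
  (U=1, X=0, V=2, Z=3, Y=2, W=1) weight 1/192
  (U=1, X=0, V=2, Z=3, Y=3, W=0) weight 1/192
  (U=1, X=0, V=2, Z=3, Y=3, W=1) weight 1/192
  (U=1, X=0, V=3, Z=3, Y=2, W=0) weight 1/192
  (U=1, X=0, V=3, Z=3, Y=2, W=1) weight 1/192
  (U=1, X=0, V=3, Z=3, Y=3, W=0) weight 1/192
  (U=1, X=0, V=3, Z=3, Y=3, W=1) weight 1/192
  (U=1, X=1, V=2, Z=2, Y=2, W=0) weight 1/192
  … 55 more
Group by X:
  weight(X=0) = 9/64
  weight(X=1) = 3/16
Total weight = 9/64 + 3/16 = 21/64
P(X=0 | obs) = 9/64 / 21/64 = 3/7
P(X=1 | obs) = 3/16 / 21/64 = 4/7

P(X=0) = 3/7, P(X=1) = 4/7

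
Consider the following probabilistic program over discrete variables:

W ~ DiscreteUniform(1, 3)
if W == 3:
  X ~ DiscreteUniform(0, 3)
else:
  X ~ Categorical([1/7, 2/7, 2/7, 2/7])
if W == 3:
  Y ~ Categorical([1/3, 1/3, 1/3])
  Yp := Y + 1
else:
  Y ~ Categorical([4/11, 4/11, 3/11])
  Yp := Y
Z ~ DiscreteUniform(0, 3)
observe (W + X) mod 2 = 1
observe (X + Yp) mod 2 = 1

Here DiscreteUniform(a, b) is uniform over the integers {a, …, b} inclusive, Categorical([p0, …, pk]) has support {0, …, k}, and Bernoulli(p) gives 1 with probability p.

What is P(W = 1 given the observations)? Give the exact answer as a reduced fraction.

P(W = 1 | obs) = 36/197

Enumerate traces; 40 have nonzero weight after conditioning:
  (W=1, X=0, Y=1, Z=0) weight 1/231
  (W=1, X=0, Y=1, Z=1) weight 1/231
  (W=1, X=0, Y=1, Z=2) weight 1/231
  (W=1, X=0, Y=1, Z=3) weight 1/231
  (W=1, X=2, Y=1, Z=0) weight 2/231
  (W=1, X=2, Y=1, Z=1) weight 2/231
  (W=1, X=2, Y=1, Z=2) weight 2/231
  (W=1, X=2, Y=1, Z=3) weight 2/231
  (W=2, X=1, Y=0, Z=0) weight 2/231
  (W=3, X=0, Y=0, Z=0) weight 1/144
  … 30 more
Group by W:
  weight(W=1) = 4/77
  weight(W=2) = 4/33
  weight(W=3) = 1/9
Total weight = 4/77 + 4/33 + 1/9 = 197/693
P(W=1 | obs) = 4/77 / 197/693 = 36/197
P(W=2 | obs) = 4/33 / 197/693 = 84/197
P(W=3 | obs) = 1/9 / 197/693 = 77/197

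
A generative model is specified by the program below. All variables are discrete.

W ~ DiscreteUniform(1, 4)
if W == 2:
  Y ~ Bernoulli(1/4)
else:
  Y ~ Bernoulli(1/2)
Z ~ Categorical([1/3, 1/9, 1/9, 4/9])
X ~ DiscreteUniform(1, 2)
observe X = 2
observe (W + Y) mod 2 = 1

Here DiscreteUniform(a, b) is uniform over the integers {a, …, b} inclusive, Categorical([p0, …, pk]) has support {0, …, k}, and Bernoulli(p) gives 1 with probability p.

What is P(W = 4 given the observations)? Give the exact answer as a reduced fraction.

Enumerate traces; 16 have nonzero weight after conditioning:
  (W=1, Y=0, Z=0, X=2) weight 1/48
  (W=1, Y=0, Z=1, X=2) weight 1/144
  (W=1, Y=0, Z=2, X=2) weight 1/144
  (W=1, Y=0, Z=3, X=2) weight 1/36
  (W=2, Y=1, Z=0, X=2) weight 1/96
  (W=2, Y=1, Z=1, X=2) weight 1/288
  (W=2, Y=1, Z=2, X=2) weight 1/288
  (W=2, Y=1, Z=3, X=2) weight 1/72
  (W=3, Y=0, Z=0, X=2) weight 1/48
  (W=4, Y=1, Z=0, X=2) weight 1/48
  … 6 more
Group by W:
  weight(W=1) = 1/16
  weight(W=2) = 1/32
  weight(W=3) = 1/16
  weight(W=4) = 1/16
Total weight = 1/16 + 1/32 + 1/16 + 1/16 = 7/32
P(W=1 | obs) = 1/16 / 7/32 = 2/7
P(W=2 | obs) = 1/32 / 7/32 = 1/7
P(W=3 | obs) = 1/16 / 7/32 = 2/7
P(W=4 | obs) = 1/16 / 7/32 = 2/7

P(W = 4 | obs) = 2/7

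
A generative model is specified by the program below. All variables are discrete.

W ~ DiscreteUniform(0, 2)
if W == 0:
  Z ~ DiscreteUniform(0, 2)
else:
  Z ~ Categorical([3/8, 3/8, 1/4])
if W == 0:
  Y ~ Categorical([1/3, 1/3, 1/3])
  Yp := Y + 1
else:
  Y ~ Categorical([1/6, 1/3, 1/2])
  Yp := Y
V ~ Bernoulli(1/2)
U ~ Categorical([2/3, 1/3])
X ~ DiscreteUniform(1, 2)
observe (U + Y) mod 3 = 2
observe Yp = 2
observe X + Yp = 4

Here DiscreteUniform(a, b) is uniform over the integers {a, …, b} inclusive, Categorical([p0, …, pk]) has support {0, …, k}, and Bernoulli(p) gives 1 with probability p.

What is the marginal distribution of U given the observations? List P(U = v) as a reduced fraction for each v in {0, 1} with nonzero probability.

P(U=0) = 6/7, P(U=1) = 1/7

Enumerate traces; 18 have nonzero weight after conditioning:
  (W=0, Z=0, Y=1, V=0, U=1, X=2) weight 1/324
  (W=0, Z=0, Y=1, V=1, U=1, X=2) weight 1/324
  (W=0, Z=1, Y=1, V=0, U=1, X=2) weight 1/324
  (W=0, Z=1, Y=1, V=1, U=1, X=2) weight 1/324
  (W=0, Z=2, Y=1, V=0, U=1, X=2) weight 1/324
  (W=0, Z=2, Y=1, V=1, U=1, X=2) weight 1/324
  (W=1, Z=0, Y=2, V=0, U=0, X=2) weight 1/96
  (W=1, Z=0, Y=2, V=1, U=0, X=2) weight 1/96
  … 10 more
Group by U:
  weight(U=0) = 1/9
  weight(U=1) = 1/54
Total weight = 1/9 + 1/54 = 7/54
P(U=0 | obs) = 1/9 / 7/54 = 6/7
P(U=1 | obs) = 1/54 / 7/54 = 1/7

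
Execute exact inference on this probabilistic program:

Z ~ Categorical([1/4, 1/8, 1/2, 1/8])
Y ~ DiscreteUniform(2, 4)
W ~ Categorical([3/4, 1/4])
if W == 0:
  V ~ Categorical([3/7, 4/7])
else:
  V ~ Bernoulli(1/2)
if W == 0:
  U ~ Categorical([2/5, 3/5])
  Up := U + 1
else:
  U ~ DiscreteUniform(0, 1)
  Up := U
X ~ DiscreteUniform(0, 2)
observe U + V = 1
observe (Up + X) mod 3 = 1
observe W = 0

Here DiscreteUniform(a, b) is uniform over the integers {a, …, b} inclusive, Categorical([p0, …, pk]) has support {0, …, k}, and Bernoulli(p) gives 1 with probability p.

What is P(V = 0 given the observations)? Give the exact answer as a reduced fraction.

P(V = 0 | obs) = 9/17

Enumerate traces; 24 have nonzero weight after conditioning:
  (Z=0, Y=2, W=0, V=0, U=1, X=2) weight 3/560
  (Z=0, Y=2, W=0, V=1, U=0, X=0) weight 1/210
  (Z=0, Y=3, W=0, V=0, U=1, X=2) weight 3/560
  (Z=0, Y=3, W=0, V=1, U=0, X=0) weight 1/210
  (Z=0, Y=4, W=0, V=0, U=1, X=2) weight 3/560
  (Z=0, Y=4, W=0, V=1, U=0, X=0) weight 1/210
  (Z=1, Y=2, W=0, V=0, U=1, X=2) weight 3/1120
  (Z=1, Y=2, W=0, V=1, U=0, X=0) weight 1/420
  … 16 more
Group by V:
  weight(V=0) = 9/140
  weight(V=1) = 2/35
Total weight = 9/140 + 2/35 = 17/140
P(V=0 | obs) = 9/140 / 17/140 = 9/17
P(V=1 | obs) = 2/35 / 17/140 = 8/17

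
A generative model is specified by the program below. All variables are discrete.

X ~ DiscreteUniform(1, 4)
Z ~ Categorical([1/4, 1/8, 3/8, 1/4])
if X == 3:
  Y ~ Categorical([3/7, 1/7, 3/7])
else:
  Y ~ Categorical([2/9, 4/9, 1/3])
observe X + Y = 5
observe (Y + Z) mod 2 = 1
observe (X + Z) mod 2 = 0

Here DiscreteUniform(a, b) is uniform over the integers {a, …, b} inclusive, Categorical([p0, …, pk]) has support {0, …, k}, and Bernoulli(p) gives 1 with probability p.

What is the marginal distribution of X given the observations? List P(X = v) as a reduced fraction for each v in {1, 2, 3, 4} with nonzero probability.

P(X=3) = 81/221, P(X=4) = 140/221

Enumerate traces; 4 have nonzero weight after conditioning:
  (X=3, Z=1, Y=2) weight 3/224
  (X=3, Z=3, Y=2) weight 3/112
  (X=4, Z=0, Y=1) weight 1/36
  (X=4, Z=2, Y=1) weight 1/24
Group by X:
  weight(X=3) = 9/224
  weight(X=4) = 5/72
Total weight = 9/224 + 5/72 = 221/2016
P(X=3 | obs) = 9/224 / 221/2016 = 81/221
P(X=4 | obs) = 5/72 / 221/2016 = 140/221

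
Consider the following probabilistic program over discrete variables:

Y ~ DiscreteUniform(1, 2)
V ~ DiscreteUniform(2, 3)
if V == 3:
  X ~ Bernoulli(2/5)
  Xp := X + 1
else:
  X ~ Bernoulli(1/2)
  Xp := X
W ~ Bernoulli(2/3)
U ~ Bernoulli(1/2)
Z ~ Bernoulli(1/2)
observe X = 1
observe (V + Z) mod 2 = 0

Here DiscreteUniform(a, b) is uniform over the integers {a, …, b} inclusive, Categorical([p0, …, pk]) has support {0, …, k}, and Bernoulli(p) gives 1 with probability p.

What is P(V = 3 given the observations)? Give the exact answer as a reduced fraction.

Enumerate traces; 16 have nonzero weight after conditioning:
  (Y=1, V=2, X=1, W=0, U=0, Z=0) weight 1/96
  (Y=1, V=2, X=1, W=0, U=1, Z=0) weight 1/96
  (Y=1, V=2, X=1, W=1, U=0, Z=0) weight 1/48
  (Y=1, V=2, X=1, W=1, U=1, Z=0) weight 1/48
  (Y=1, V=3, X=1, W=0, U=0, Z=1) weight 1/120
  (Y=1, V=3, X=1, W=0, U=1, Z=1) weight 1/120
  (Y=1, V=3, X=1, W=1, U=0, Z=1) weight 1/60
  (Y=1, V=3, X=1, W=1, U=1, Z=1) weight 1/60
  … 8 more
Group by V:
  weight(V=2) = 1/8
  weight(V=3) = 1/10
Total weight = 1/8 + 1/10 = 9/40
P(V=2 | obs) = 1/8 / 9/40 = 5/9
P(V=3 | obs) = 1/10 / 9/40 = 4/9

P(V = 3 | obs) = 4/9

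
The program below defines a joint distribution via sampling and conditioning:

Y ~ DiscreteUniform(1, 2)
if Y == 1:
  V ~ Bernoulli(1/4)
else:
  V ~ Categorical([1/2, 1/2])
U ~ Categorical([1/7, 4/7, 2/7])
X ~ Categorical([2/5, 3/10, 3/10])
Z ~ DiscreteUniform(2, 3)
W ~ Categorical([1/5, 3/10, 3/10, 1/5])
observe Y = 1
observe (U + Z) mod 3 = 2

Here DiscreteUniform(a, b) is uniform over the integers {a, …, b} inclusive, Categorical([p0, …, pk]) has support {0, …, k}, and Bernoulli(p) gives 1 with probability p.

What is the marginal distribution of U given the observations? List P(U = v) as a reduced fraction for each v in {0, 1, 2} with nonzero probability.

Enumerate traces; 48 have nonzero weight after conditioning:
  (Y=1, V=0, U=0, X=0, Z=2, W=0) weight 3/1400
  (Y=1, V=0, U=0, X=0, Z=2, W=1) weight 9/2800
  (Y=1, V=0, U=0, X=0, Z=2, W=2) weight 9/2800
  (Y=1, V=0, U=0, X=0, Z=2, W=3) weight 3/1400
  (Y=1, V=0, U=0, X=1, Z=2, W=0) weight 9/5600
  (Y=1, V=0, U=0, X=1, Z=2, W=1) weight 27/11200
  (Y=1, V=0, U=0, X=1, Z=2, W=2) weight 27/11200
  (Y=1, V=0, U=0, X=1, Z=2, W=3) weight 9/5600
  (Y=1, V=0, U=2, X=0, Z=3, W=0) weight 3/700
  … 39 more
Group by U:
  weight(U=0) = 1/28
  weight(U=2) = 1/14
Total weight = 1/28 + 1/14 = 3/28
P(U=0 | obs) = 1/28 / 3/28 = 1/3
P(U=2 | obs) = 1/14 / 3/28 = 2/3

P(U=0) = 1/3, P(U=2) = 2/3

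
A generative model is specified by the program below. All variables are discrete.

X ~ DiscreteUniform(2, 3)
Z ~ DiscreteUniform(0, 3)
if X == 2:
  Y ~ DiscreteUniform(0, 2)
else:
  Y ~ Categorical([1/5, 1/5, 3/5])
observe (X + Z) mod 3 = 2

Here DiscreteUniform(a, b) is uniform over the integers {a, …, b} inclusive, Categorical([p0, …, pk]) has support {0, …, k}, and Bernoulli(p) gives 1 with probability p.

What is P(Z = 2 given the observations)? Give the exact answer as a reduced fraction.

Enumerate traces; 9 have nonzero weight after conditioning:
  (X=2, Z=0, Y=0) weight 1/24
  (X=2, Z=0, Y=1) weight 1/24
  (X=2, Z=0, Y=2) weight 1/24
  (X=2, Z=3, Y=0) weight 1/24
  (X=2, Z=3, Y=1) weight 1/24
  (X=2, Z=3, Y=2) weight 1/24
  (X=3, Z=2, Y=0) weight 1/40
  (X=3, Z=2, Y=1) weight 1/40
  … 1 more
Group by Z:
  weight(Z=0) = 1/8
  weight(Z=2) = 1/8
  weight(Z=3) = 1/8
Total weight = 1/8 + 1/8 + 1/8 = 3/8
P(Z=0 | obs) = 1/8 / 3/8 = 1/3
P(Z=2 | obs) = 1/8 / 3/8 = 1/3
P(Z=3 | obs) = 1/8 / 3/8 = 1/3

P(Z = 2 | obs) = 1/3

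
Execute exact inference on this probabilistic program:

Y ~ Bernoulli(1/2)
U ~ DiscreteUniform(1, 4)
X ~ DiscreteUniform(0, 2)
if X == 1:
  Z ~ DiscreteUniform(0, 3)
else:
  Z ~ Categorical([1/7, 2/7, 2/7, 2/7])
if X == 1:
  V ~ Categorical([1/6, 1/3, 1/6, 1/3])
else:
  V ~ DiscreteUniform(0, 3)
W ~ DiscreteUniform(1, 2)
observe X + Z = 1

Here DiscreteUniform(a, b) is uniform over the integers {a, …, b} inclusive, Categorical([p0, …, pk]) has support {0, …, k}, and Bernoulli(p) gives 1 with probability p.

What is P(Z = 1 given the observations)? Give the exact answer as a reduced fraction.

Enumerate traces; 128 have nonzero weight after conditioning:
  (Y=0, U=1, X=0, Z=1, V=0, W=1) weight 1/672
  (Y=0, U=1, X=0, Z=1, V=0, W=2) weight 1/672
  (Y=0, U=1, X=0, Z=1, V=1, W=1) weight 1/672
  (Y=0, U=1, X=0, Z=1, V=1, W=2) weight 1/672
  (Y=0, U=1, X=0, Z=1, V=2, W=1) weight 1/672
  (Y=0, U=1, X=0, Z=1, V=2, W=2) weight 1/672
  (Y=0, U=1, X=0, Z=1, V=3, W=1) weight 1/672
  (Y=0, U=1, X=0, Z=1, V=3, W=2) weight 1/672
  (Y=0, U=1, X=1, Z=0, V=0, W=1) weight 1/1152
  … 119 more
Group by Z:
  weight(Z=0) = 1/12
  weight(Z=1) = 2/21
Total weight = 1/12 + 2/21 = 5/28
P(Z=0 | obs) = 1/12 / 5/28 = 7/15
P(Z=1 | obs) = 2/21 / 5/28 = 8/15

P(Z = 1 | obs) = 8/15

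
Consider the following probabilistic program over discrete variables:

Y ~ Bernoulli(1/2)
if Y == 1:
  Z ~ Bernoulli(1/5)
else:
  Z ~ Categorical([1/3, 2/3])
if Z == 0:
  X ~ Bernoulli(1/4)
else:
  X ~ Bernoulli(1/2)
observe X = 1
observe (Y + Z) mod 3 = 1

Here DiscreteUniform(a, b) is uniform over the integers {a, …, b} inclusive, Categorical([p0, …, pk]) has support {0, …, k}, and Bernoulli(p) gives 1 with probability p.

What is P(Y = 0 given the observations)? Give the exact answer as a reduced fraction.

Enumerate traces; 2 have nonzero weight after conditioning:
  (Y=0, Z=1, X=1) weight 1/6
  (Y=1, Z=0, X=1) weight 1/10
Group by Y:
  weight(Y=0) = 1/6
  weight(Y=1) = 1/10
Total weight = 1/6 + 1/10 = 4/15
P(Y=0 | obs) = 1/6 / 4/15 = 5/8
P(Y=1 | obs) = 1/10 / 4/15 = 3/8

P(Y = 0 | obs) = 5/8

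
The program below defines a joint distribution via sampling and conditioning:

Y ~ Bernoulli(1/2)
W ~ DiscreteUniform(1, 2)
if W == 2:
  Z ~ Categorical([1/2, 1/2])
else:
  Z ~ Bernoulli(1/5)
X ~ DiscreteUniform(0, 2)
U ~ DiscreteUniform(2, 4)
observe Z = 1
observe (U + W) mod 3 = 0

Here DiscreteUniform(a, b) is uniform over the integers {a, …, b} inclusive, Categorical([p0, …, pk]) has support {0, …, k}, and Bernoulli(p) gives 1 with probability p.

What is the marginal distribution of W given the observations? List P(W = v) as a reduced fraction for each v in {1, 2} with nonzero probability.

Enumerate traces; 12 have nonzero weight after conditioning:
  (Y=0, W=1, Z=1, X=0, U=2) weight 1/180
  (Y=0, W=1, Z=1, X=1, U=2) weight 1/180
  (Y=0, W=1, Z=1, X=2, U=2) weight 1/180
  (Y=0, W=2, Z=1, X=0, U=4) weight 1/72
  (Y=0, W=2, Z=1, X=1, U=4) weight 1/72
  (Y=0, W=2, Z=1, X=2, U=4) weight 1/72
  (Y=1, W=1, Z=1, X=0, U=2) weight 1/180
  (Y=1, W=1, Z=1, X=1, U=2) weight 1/180
  … 4 more
Group by W:
  weight(W=1) = 1/30
  weight(W=2) = 1/12
Total weight = 1/30 + 1/12 = 7/60
P(W=1 | obs) = 1/30 / 7/60 = 2/7
P(W=2 | obs) = 1/12 / 7/60 = 5/7

P(W=1) = 2/7, P(W=2) = 5/7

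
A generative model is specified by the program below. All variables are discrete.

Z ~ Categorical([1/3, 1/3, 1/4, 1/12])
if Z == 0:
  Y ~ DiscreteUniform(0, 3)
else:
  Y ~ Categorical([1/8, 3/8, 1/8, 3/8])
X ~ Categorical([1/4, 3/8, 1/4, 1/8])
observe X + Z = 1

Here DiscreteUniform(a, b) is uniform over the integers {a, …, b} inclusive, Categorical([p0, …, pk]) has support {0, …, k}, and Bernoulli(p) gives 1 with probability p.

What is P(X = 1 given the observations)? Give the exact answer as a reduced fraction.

P(X = 1 | obs) = 3/5

Enumerate traces; 8 have nonzero weight after conditioning:
  (Z=0, Y=0, X=1) weight 1/32
  (Z=0, Y=1, X=1) weight 1/32
  (Z=0, Y=2, X=1) weight 1/32
  (Z=0, Y=3, X=1) weight 1/32
  (Z=1, Y=0, X=0) weight 1/96
  (Z=1, Y=1, X=0) weight 1/32
  (Z=1, Y=2, X=0) weight 1/96
  (Z=1, Y=3, X=0) weight 1/32
Group by X:
  weight(X=0) = 1/12
  weight(X=1) = 1/8
Total weight = 1/12 + 1/8 = 5/24
P(X=0 | obs) = 1/12 / 5/24 = 2/5
P(X=1 | obs) = 1/8 / 5/24 = 3/5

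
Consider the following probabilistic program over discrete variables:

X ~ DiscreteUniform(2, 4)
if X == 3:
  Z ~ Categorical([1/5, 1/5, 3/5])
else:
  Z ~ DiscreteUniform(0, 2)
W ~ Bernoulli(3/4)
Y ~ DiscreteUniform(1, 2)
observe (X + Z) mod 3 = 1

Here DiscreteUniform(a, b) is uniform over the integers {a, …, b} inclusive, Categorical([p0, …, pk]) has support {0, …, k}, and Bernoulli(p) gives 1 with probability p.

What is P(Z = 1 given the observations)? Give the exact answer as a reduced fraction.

Enumerate traces; 12 have nonzero weight after conditioning:
  (X=2, Z=2, W=0, Y=1) weight 1/72
  (X=2, Z=2, W=0, Y=2) weight 1/72
  (X=2, Z=2, W=1, Y=1) weight 1/24
  (X=2, Z=2, W=1, Y=2) weight 1/24
  (X=3, Z=1, W=0, Y=1) weight 1/120
  (X=3, Z=1, W=0, Y=2) weight 1/120
  (X=3, Z=1, W=1, Y=1) weight 1/40
  (X=3, Z=1, W=1, Y=2) weight 1/40
  (X=4, Z=0, W=0, Y=1) weight 1/72
  … 3 more
Group by Z:
  weight(Z=0) = 1/9
  weight(Z=1) = 1/15
  weight(Z=2) = 1/9
Total weight = 1/9 + 1/15 + 1/9 = 13/45
P(Z=0 | obs) = 1/9 / 13/45 = 5/13
P(Z=1 | obs) = 1/15 / 13/45 = 3/13
P(Z=2 | obs) = 1/9 / 13/45 = 5/13

P(Z = 1 | obs) = 3/13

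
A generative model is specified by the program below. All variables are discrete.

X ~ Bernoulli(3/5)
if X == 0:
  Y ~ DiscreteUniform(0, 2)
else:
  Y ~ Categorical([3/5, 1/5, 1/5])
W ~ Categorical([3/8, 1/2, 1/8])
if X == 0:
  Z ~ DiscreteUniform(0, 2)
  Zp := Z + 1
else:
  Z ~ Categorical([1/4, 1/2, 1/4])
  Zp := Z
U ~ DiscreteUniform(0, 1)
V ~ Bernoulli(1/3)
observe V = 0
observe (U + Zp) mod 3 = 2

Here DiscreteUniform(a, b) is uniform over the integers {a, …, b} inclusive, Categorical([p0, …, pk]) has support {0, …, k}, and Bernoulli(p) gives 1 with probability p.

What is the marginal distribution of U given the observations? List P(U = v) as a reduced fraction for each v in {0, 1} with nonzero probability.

P(U=0) = 17/43, P(U=1) = 26/43

Enumerate traces; 36 have nonzero weight after conditioning:
  (X=0, Y=0, W=0, Z=0, U=1, V=0) weight 1/180
  (X=0, Y=0, W=0, Z=1, U=0, V=0) weight 1/180
  (X=0, Y=0, W=1, Z=0, U=1, V=0) weight 1/135
  (X=0, Y=0, W=1, Z=1, U=0, V=0) weight 1/135
  (X=0, Y=0, W=2, Z=0, U=1, V=0) weight 1/540
  (X=0, Y=0, W=2, Z=1, U=0, V=0) weight 1/540
  (X=0, Y=1, W=0, Z=0, U=1, V=0) weight 1/180
  (X=0, Y=1, W=0, Z=1, U=0, V=0) weight 1/180
  … 28 more
Group by U:
  weight(U=0) = 17/180
  weight(U=1) = 13/90
Total weight = 17/180 + 13/90 = 43/180
P(U=0 | obs) = 17/180 / 43/180 = 17/43
P(U=1 | obs) = 13/90 / 43/180 = 26/43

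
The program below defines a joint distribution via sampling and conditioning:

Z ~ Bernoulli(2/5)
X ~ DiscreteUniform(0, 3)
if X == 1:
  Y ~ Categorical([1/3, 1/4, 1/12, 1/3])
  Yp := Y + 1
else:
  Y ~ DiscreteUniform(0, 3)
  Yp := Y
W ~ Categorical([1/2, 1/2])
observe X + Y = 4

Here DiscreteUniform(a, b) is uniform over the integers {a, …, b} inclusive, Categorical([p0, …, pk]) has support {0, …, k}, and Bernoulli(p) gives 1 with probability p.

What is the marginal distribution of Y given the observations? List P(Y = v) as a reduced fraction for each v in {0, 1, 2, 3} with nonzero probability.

Enumerate traces; 12 have nonzero weight after conditioning:
  (Z=0, X=1, Y=3, W=0) weight 1/40
  (Z=0, X=1, Y=3, W=1) weight 1/40
  (Z=0, X=2, Y=2, W=0) weight 3/160
  (Z=0, X=2, Y=2, W=1) weight 3/160
  (Z=0, X=3, Y=1, W=0) weight 3/160
  (Z=0, X=3, Y=1, W=1) weight 3/160
  (Z=1, X=1, Y=3, W=0) weight 1/60
  (Z=1, X=1, Y=3, W=1) weight 1/60
  … 4 more
Group by Y:
  weight(Y=1) = 1/16
  weight(Y=2) = 1/16
  weight(Y=3) = 1/12
Total weight = 1/16 + 1/16 + 1/12 = 5/24
P(Y=1 | obs) = 1/16 / 5/24 = 3/10
P(Y=2 | obs) = 1/16 / 5/24 = 3/10
P(Y=3 | obs) = 1/12 / 5/24 = 2/5

P(Y=1) = 3/10, P(Y=2) = 3/10, P(Y=3) = 2/5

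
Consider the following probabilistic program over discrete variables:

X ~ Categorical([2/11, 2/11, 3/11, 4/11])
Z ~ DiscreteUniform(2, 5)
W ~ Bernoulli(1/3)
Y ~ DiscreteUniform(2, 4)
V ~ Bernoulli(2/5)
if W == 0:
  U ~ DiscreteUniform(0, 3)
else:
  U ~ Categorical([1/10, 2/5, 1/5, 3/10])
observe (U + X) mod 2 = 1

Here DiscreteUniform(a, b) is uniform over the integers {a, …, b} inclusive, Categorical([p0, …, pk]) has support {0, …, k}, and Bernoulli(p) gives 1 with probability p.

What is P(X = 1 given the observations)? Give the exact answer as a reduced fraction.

P(X = 1 | obs) = 26/163

Enumerate traces; 384 have nonzero weight after conditioning:
  (X=0, Z=2, W=0, Y=2, V=0, U=1) weight 1/660
  (X=0, Z=2, W=0, Y=2, V=0, U=3) weight 1/660
  (X=0, Z=2, W=0, Y=2, V=1, U=1) weight 1/990
  (X=0, Z=2, W=0, Y=2, V=1, U=3) weight 1/990
  (X=0, Z=2, W=0, Y=3, V=0, U=1) weight 1/660
  (X=0, Z=2, W=0, Y=3, V=0, U=3) weight 1/660
  (X=0, Z=2, W=0, Y=3, V=1, U=1) weight 1/990
  (X=0, Z=2, W=0, Y=3, V=1, U=3) weight 1/990
  (X=1, Z=2, W=0, Y=2, V=0, U=0) weight 1/660
  (X=2, Z=2, W=0, Y=2, V=0, U=1) weight 1/440
  … 374 more
Group by X:
  weight(X=0) = 17/165
  weight(X=1) = 13/165
  weight(X=2) = 17/110
  weight(X=3) = 26/165
Total weight = 17/165 + 13/165 + 17/110 + 26/165 = 163/330
P(X=0 | obs) = 17/165 / 163/330 = 34/163
P(X=1 | obs) = 13/165 / 163/330 = 26/163
P(X=2 | obs) = 17/110 / 163/330 = 51/163
P(X=3 | obs) = 26/165 / 163/330 = 52/163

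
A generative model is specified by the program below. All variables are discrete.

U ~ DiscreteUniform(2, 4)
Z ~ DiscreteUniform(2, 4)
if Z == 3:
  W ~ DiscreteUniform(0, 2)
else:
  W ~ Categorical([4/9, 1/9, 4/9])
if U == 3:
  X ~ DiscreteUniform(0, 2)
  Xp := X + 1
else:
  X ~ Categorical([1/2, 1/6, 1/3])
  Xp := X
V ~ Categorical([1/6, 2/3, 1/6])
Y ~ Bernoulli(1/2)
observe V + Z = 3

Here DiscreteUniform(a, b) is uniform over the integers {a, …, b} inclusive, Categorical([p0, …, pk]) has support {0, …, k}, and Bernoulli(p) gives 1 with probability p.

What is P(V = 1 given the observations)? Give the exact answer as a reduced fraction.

P(V = 1 | obs) = 4/5

Enumerate traces; 108 have nonzero weight after conditioning:
  (U=2, Z=2, W=0, X=0, V=1, Y=0) weight 2/243
  (U=2, Z=2, W=0, X=0, V=1, Y=1) weight 2/243
  (U=2, Z=2, W=0, X=1, V=1, Y=0) weight 2/729
  (U=2, Z=2, W=0, X=1, V=1, Y=1) weight 2/729
  (U=2, Z=2, W=0, X=2, V=1, Y=0) weight 4/729
  (U=2, Z=2, W=0, X=2, V=1, Y=1) weight 4/729
  (U=2, Z=2, W=1, X=0, V=1, Y=0) weight 1/486
  (U=2, Z=2, W=1, X=0, V=1, Y=1) weight 1/486
  (U=2, Z=3, W=0, X=0, V=0, Y=0) weight 1/648
  … 99 more
Group by V:
  weight(V=0) = 1/18
  weight(V=1) = 2/9
Total weight = 1/18 + 2/9 = 5/18
P(V=0 | obs) = 1/18 / 5/18 = 1/5
P(V=1 | obs) = 2/9 / 5/18 = 4/5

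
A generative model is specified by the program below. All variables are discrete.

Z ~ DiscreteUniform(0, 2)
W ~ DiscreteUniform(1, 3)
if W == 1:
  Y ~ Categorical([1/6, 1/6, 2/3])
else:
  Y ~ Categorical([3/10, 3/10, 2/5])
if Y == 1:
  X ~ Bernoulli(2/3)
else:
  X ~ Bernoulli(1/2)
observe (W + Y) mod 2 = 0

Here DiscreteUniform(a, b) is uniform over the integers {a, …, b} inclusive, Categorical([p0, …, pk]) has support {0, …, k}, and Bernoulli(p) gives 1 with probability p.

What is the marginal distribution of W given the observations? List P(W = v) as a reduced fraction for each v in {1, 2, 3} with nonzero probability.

P(W=1) = 1/7, P(W=2) = 3/5, P(W=3) = 9/35

Enumerate traces; 24 have nonzero weight after conditioning:
  (Z=0, W=1, Y=1, X=0) weight 1/162
  (Z=0, W=1, Y=1, X=1) weight 1/81
  (Z=0, W=2, Y=0, X=0) weight 1/60
  (Z=0, W=2, Y=0, X=1) weight 1/60
  (Z=0, W=2, Y=2, X=0) weight 1/45
  (Z=0, W=2, Y=2, X=1) weight 1/45
  (Z=0, W=3, Y=1, X=0) weight 1/90
  (Z=0, W=3, Y=1, X=1) weight 1/45
  … 16 more
Group by W:
  weight(W=1) = 1/18
  weight(W=2) = 7/30
  weight(W=3) = 1/10
Total weight = 1/18 + 7/30 + 1/10 = 7/18
P(W=1 | obs) = 1/18 / 7/18 = 1/7
P(W=2 | obs) = 7/30 / 7/18 = 3/5
P(W=3 | obs) = 1/10 / 7/18 = 9/35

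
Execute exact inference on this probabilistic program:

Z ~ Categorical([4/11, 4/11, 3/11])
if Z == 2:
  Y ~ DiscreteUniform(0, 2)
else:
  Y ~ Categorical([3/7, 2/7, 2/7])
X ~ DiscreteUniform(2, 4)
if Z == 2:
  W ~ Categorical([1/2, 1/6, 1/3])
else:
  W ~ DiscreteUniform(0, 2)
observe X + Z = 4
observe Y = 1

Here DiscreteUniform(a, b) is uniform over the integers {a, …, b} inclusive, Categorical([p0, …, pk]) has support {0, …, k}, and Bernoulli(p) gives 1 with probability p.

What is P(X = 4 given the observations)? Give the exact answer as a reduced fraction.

Enumerate traces; 9 have nonzero weight after conditioning:
  (Z=0, Y=1, X=4, W=0) weight 8/693
  (Z=0, Y=1, X=4, W=1) weight 8/693
  (Z=0, Y=1, X=4, W=2) weight 8/693
  (Z=1, Y=1, X=3, W=0) weight 8/693
  (Z=1, Y=1, X=3, W=1) weight 8/693
  (Z=1, Y=1, X=3, W=2) weight 8/693
  (Z=2, Y=1, X=2, W=0) weight 1/66
  (Z=2, Y=1, X=2, W=1) weight 1/198
  … 1 more
Group by X:
  weight(X=2) = 1/33
  weight(X=3) = 8/231
  weight(X=4) = 8/231
Total weight = 1/33 + 8/231 + 8/231 = 23/231
P(X=2 | obs) = 1/33 / 23/231 = 7/23
P(X=3 | obs) = 8/231 / 23/231 = 8/23
P(X=4 | obs) = 8/231 / 23/231 = 8/23

P(X = 4 | obs) = 8/23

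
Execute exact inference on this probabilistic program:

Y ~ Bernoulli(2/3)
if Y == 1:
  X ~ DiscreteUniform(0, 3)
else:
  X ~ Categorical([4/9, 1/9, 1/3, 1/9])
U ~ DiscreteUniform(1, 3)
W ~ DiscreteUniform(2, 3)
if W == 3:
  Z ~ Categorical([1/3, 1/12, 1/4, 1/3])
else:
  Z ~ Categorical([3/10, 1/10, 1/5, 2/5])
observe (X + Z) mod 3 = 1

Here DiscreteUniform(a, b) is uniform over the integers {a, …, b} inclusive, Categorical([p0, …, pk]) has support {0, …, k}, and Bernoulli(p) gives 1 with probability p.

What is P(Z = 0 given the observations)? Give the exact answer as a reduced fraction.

P(Z = 0 | obs) = 22/85

Enumerate traces; 60 have nonzero weight after conditioning:
  (Y=0, X=0, U=1, W=2, Z=1) weight 1/405
  (Y=0, X=0, U=1, W=3, Z=1) weight 1/486
  (Y=0, X=0, U=2, W=2, Z=1) weight 1/405
  (Y=0, X=0, U=2, W=3, Z=1) weight 1/486
  (Y=0, X=0, U=3, W=2, Z=1) weight 1/405
  (Y=0, X=0, U=3, W=3, Z=1) weight 1/486
  (Y=0, X=1, U=1, W=2, Z=0) weight 1/540
  (Y=0, X=1, U=1, W=2, Z=3) weight 1/405
  (Y=0, X=2, U=1, W=2, Z=2) weight 1/270
  … 51 more
Group by Z:
  weight(Z=0) = 209/3240
  weight(Z=1) = 77/1620
  weight(Z=2) = 1/16
  weight(Z=3) = 121/1620
Total weight = 209/3240 + 77/1620 + 1/16 + 121/1620 = 323/1296
P(Z=0 | obs) = 209/3240 / 323/1296 = 22/85
P(Z=1 | obs) = 77/1620 / 323/1296 = 308/1615
P(Z=2 | obs) = 1/16 / 323/1296 = 81/323
P(Z=3 | obs) = 121/1620 / 323/1296 = 484/1615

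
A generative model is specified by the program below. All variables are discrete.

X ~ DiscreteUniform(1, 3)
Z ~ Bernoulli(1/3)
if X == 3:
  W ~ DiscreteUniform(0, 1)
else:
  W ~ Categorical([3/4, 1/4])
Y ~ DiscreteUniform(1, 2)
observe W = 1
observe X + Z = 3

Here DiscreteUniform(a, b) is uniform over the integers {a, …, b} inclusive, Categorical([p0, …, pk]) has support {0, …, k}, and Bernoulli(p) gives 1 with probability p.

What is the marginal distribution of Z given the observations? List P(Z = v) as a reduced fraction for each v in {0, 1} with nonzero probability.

Enumerate traces; 4 have nonzero weight after conditioning:
  (X=2, Z=1, W=1, Y=1) weight 1/72
  (X=2, Z=1, W=1, Y=2) weight 1/72
  (X=3, Z=0, W=1, Y=1) weight 1/18
  (X=3, Z=0, W=1, Y=2) weight 1/18
Group by Z:
  weight(Z=0) = 1/9
  weight(Z=1) = 1/36
Total weight = 1/9 + 1/36 = 5/36
P(Z=0 | obs) = 1/9 / 5/36 = 4/5
P(Z=1 | obs) = 1/36 / 5/36 = 1/5

P(Z=0) = 4/5, P(Z=1) = 1/5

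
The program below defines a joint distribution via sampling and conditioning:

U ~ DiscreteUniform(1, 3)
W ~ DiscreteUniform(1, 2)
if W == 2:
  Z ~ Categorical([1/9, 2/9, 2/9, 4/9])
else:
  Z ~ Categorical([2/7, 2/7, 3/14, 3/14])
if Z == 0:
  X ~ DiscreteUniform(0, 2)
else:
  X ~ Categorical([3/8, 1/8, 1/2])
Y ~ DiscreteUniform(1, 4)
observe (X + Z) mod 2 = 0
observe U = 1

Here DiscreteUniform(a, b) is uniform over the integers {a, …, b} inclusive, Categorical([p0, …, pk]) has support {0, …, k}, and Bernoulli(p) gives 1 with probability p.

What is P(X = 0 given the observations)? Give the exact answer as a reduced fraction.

P(X = 0 | obs) = 895/2396

Enumerate traces; 48 have nonzero weight after conditioning:
  (U=1, W=1, Z=0, X=0, Y=1) weight 1/252
  (U=1, W=1, Z=0, X=0, Y=2) weight 1/252
  (U=1, W=1, Z=0, X=0, Y=3) weight 1/252
  (U=1, W=1, Z=0, X=0, Y=4) weight 1/252
  (U=1, W=1, Z=0, X=2, Y=1) weight 1/252
  (U=1, W=1, Z=0, X=2, Y=2) weight 1/252
  (U=1, W=1, Z=0, X=2, Y=3) weight 1/252
  (U=1, W=1, Z=0, X=2, Y=4) weight 1/252
  (U=1, W=1, Z=1, X=1, Y=1) weight 1/672
  … 39 more
Group by X:
  weight(X=0) = 895/18144
  weight(X=1) = 7/288
  weight(X=2) = 265/4536
Total weight = 895/18144 + 7/288 + 265/4536 = 599/4536
P(X=0 | obs) = 895/18144 / 599/4536 = 895/2396
P(X=1 | obs) = 7/288 / 599/4536 = 441/2396
P(X=2 | obs) = 265/4536 / 599/4536 = 265/599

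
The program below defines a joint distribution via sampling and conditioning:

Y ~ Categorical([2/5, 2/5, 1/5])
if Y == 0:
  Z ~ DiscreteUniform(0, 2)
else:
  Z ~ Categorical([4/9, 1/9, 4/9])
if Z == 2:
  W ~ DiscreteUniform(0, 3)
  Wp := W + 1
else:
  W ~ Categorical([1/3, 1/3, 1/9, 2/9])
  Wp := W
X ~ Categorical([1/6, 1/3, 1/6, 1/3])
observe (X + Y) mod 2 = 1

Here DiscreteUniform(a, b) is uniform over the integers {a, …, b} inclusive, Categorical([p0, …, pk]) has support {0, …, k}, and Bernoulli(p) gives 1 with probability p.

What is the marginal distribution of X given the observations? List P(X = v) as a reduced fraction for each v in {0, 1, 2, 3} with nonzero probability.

Enumerate traces; 72 have nonzero weight after conditioning:
  (Y=0, Z=0, W=0, X=1) weight 2/135
  (Y=0, Z=0, W=0, X=3) weight 2/135
  (Y=0, Z=0, W=1, X=1) weight 2/135
  (Y=0, Z=0, W=1, X=3) weight 2/135
  (Y=0, Z=0, W=2, X=1) weight 2/405
  (Y=0, Z=0, W=2, X=3) weight 2/405
  (Y=0, Z=0, W=3, X=1) weight 4/405
  (Y=0, Z=0, W=3, X=3) weight 4/405
  (Y=1, Z=0, W=0, X=0) weight 4/405
  (Y=1, Z=0, W=0, X=2) weight 4/405
  … 62 more
Group by X:
  weight(X=0) = 1/15
  weight(X=1) = 1/5
  weight(X=2) = 1/15
  weight(X=3) = 1/5
Total weight = 1/15 + 1/5 + 1/15 + 1/5 = 8/15
P(X=0 | obs) = 1/15 / 8/15 = 1/8
P(X=1 | obs) = 1/5 / 8/15 = 3/8
P(X=2 | obs) = 1/15 / 8/15 = 1/8
P(X=3 | obs) = 1/5 / 8/15 = 3/8

P(X=0) = 1/8, P(X=1) = 3/8, P(X=2) = 1/8, P(X=3) = 3/8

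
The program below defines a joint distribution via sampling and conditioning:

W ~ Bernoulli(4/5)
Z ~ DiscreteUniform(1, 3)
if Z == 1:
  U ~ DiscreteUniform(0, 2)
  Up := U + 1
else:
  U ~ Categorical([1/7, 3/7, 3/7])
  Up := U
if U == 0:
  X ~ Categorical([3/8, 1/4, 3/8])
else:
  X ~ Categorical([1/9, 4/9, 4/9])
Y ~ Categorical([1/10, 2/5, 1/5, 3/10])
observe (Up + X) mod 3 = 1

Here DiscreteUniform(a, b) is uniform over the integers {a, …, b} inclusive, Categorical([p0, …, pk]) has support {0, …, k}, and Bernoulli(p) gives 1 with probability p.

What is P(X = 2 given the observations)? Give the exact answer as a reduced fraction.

Enumerate traces; 72 have nonzero weight after conditioning:
  (W=0, Z=1, U=0, X=0, Y=0) weight 1/1200
  (W=0, Z=1, U=0, X=0, Y=1) weight 1/300
  (W=0, Z=1, U=0, X=0, Y=2) weight 1/600
  (W=0, Z=1, U=0, X=0, Y=3) weight 1/400
  (W=0, Z=1, U=1, X=2, Y=0) weight 2/2025
  (W=0, Z=1, U=1, X=2, Y=1) weight 8/2025
  (W=0, Z=1, U=1, X=2, Y=2) weight 4/2025
  (W=0, Z=1, U=1, X=2, Y=3) weight 2/675
  (W=0, Z=1, U=2, X=1, Y=0) weight 2/2025
  … 63 more
Group by X:
  weight(X=0) = 37/504
  weight(X=1) = 83/1134
  weight(X=2) = 100/567
Total weight = 37/504 + 83/1134 + 100/567 = 1465/4536
P(X=0 | obs) = 37/504 / 1465/4536 = 333/1465
P(X=1 | obs) = 83/1134 / 1465/4536 = 332/1465
P(X=2 | obs) = 100/567 / 1465/4536 = 160/293

P(X = 2 | obs) = 160/293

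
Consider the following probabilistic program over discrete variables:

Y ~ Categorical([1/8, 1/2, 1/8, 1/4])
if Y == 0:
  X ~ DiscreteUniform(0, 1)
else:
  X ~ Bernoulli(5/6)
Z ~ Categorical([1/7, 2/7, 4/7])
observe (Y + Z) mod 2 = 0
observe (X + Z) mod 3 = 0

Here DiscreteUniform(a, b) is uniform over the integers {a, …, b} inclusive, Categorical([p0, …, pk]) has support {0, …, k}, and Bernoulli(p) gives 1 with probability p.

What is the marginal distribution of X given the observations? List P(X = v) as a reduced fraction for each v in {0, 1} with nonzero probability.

Enumerate traces; 4 have nonzero weight after conditioning:
  (Y=0, X=0, Z=0) weight 1/112
  (Y=0, X=1, Z=2) weight 1/28
  (Y=2, X=0, Z=0) weight 1/336
  (Y=2, X=1, Z=2) weight 5/84
Group by X:
  weight(X=0) = 1/84
  weight(X=1) = 2/21
Total weight = 1/84 + 2/21 = 3/28
P(X=0 | obs) = 1/84 / 3/28 = 1/9
P(X=1 | obs) = 2/21 / 3/28 = 8/9

P(X=0) = 1/9, P(X=1) = 8/9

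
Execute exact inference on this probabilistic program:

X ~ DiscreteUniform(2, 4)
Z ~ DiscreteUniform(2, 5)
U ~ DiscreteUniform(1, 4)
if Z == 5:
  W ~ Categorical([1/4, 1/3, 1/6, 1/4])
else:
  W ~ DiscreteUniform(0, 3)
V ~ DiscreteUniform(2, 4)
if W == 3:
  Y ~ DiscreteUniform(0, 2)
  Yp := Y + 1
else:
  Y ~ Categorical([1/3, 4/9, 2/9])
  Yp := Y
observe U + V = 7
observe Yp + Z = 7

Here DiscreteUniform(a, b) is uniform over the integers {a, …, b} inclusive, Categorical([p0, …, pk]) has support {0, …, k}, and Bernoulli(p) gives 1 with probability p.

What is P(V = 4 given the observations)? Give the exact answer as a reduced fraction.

Enumerate traces; 30 have nonzero weight after conditioning:
  (X=2, Z=4, U=3, W=3, V=4, Y=2) weight 1/1728
  (X=2, Z=4, U=4, W=3, V=3, Y=2) weight 1/1728
  (X=2, Z=5, U=3, W=0, V=4, Y=2) weight 1/2592
  (X=2, Z=5, U=3, W=1, V=4, Y=2) weight 1/1944
  (X=2, Z=5, U=3, W=2, V=4, Y=2) weight 1/3888
  (X=2, Z=5, U=3, W=3, V=4, Y=1) weight 1/1728
  (X=2, Z=5, U=4, W=0, V=3, Y=2) weight 1/2592
  (X=2, Z=5, U=4, W=1, V=3, Y=2) weight 1/1944
  … 22 more
Group by V:
  weight(V=3) = 1/144
  weight(V=4) = 1/144
Total weight = 1/144 + 1/144 = 1/72
P(V=3 | obs) = 1/144 / 1/72 = 1/2
P(V=4 | obs) = 1/144 / 1/72 = 1/2

P(V = 4 | obs) = 1/2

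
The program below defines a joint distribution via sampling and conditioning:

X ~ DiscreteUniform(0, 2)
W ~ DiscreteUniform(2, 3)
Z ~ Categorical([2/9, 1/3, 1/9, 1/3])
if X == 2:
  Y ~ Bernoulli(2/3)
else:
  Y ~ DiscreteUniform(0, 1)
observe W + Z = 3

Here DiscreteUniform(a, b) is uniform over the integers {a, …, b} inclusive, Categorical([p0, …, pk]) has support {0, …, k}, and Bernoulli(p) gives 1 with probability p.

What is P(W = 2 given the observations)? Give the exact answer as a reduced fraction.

P(W = 2 | obs) = 3/5

Enumerate traces; 12 have nonzero weight after conditioning:
  (X=0, W=2, Z=1, Y=0) weight 1/36
  (X=0, W=2, Z=1, Y=1) weight 1/36
  (X=0, W=3, Z=0, Y=0) weight 1/54
  (X=0, W=3, Z=0, Y=1) weight 1/54
  (X=1, W=2, Z=1, Y=0) weight 1/36
  (X=1, W=2, Z=1, Y=1) weight 1/36
  (X=1, W=3, Z=0, Y=0) weight 1/54
  (X=1, W=3, Z=0, Y=1) weight 1/54
  … 4 more
Group by W:
  weight(W=2) = 1/6
  weight(W=3) = 1/9
Total weight = 1/6 + 1/9 = 5/18
P(W=2 | obs) = 1/6 / 5/18 = 3/5
P(W=3 | obs) = 1/9 / 5/18 = 2/5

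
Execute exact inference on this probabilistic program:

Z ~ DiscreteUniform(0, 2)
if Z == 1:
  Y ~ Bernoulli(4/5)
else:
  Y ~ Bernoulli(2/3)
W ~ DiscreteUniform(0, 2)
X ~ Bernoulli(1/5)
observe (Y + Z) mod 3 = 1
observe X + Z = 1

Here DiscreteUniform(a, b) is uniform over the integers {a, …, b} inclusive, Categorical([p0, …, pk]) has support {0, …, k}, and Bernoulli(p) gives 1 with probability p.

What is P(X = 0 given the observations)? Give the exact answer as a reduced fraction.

Enumerate traces; 6 have nonzero weight after conditioning:
  (Z=0, Y=1, W=0, X=1) weight 2/135
  (Z=0, Y=1, W=1, X=1) weight 2/135
  (Z=0, Y=1, W=2, X=1) weight 2/135
  (Z=1, Y=0, W=0, X=0) weight 4/225
  (Z=1, Y=0, W=1, X=0) weight 4/225
  (Z=1, Y=0, W=2, X=0) weight 4/225
Group by X:
  weight(X=0) = 4/75
  weight(X=1) = 2/45
Total weight = 4/75 + 2/45 = 22/225
P(X=0 | obs) = 4/75 / 22/225 = 6/11
P(X=1 | obs) = 2/45 / 22/225 = 5/11

P(X = 0 | obs) = 6/11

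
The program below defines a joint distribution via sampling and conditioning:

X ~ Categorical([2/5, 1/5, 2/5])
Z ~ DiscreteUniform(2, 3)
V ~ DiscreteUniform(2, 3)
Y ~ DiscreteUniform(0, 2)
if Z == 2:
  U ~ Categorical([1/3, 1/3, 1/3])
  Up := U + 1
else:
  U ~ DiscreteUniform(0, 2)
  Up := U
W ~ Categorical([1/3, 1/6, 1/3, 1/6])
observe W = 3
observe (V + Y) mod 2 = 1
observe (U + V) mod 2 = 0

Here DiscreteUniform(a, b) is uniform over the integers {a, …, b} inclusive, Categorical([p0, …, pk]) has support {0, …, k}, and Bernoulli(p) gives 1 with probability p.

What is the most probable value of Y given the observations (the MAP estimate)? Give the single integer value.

Enumerate traces; 24 have nonzero weight after conditioning:
  (X=0, Z=2, V=2, Y=1, U=0, W=3) weight 1/540
  (X=0, Z=2, V=2, Y=1, U=2, W=3) weight 1/540
  (X=0, Z=2, V=3, Y=0, U=1, W=3) weight 1/540
  (X=0, Z=2, V=3, Y=2, U=1, W=3) weight 1/540
  (X=0, Z=3, V=2, Y=1, U=0, W=3) weight 1/540
  (X=0, Z=3, V=2, Y=1, U=2, W=3) weight 1/540
  (X=0, Z=3, V=3, Y=0, U=1, W=3) weight 1/540
  (X=0, Z=3, V=3, Y=2, U=1, W=3) weight 1/540
  … 16 more
Group by Y:
  weight(Y=0) = 1/108
  weight(Y=1) = 1/54
  weight(Y=2) = 1/108
Total weight = 1/108 + 1/54 + 1/108 = 1/27
P(Y=0 | obs) = 1/108 / 1/27 = 1/4
P(Y=1 | obs) = 1/54 / 1/27 = 1/2
P(Y=2 | obs) = 1/108 / 1/27 = 1/4
argmax = 1

argmax_v P(Y = v | obs) = 1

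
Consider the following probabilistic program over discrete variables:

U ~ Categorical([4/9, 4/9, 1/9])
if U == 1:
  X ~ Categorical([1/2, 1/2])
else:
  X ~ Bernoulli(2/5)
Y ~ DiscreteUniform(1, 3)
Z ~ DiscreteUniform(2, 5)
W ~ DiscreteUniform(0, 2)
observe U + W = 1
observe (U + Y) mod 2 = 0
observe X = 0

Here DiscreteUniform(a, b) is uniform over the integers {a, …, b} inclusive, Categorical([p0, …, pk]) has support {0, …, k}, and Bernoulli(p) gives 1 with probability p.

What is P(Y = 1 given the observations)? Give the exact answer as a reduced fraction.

P(Y = 1 | obs) = 5/16

Enumerate traces; 12 have nonzero weight after conditioning:
  (U=0, X=0, Y=2, Z=2, W=1) weight 1/135
  (U=0, X=0, Y=2, Z=3, W=1) weight 1/135
  (U=0, X=0, Y=2, Z=4, W=1) weight 1/135
  (U=0, X=0, Y=2, Z=5, W=1) weight 1/135
  (U=1, X=0, Y=1, Z=2, W=0) weight 1/162
  (U=1, X=0, Y=1, Z=3, W=0) weight 1/162
  (U=1, X=0, Y=1, Z=4, W=0) weight 1/162
  (U=1, X=0, Y=1, Z=5, W=0) weight 1/162
  (U=1, X=0, Y=3, Z=2, W=0) weight 1/162
  … 3 more
Group by Y:
  weight(Y=1) = 2/81
  weight(Y=2) = 4/135
  weight(Y=3) = 2/81
Total weight = 2/81 + 4/135 + 2/81 = 32/405
P(Y=1 | obs) = 2/81 / 32/405 = 5/16
P(Y=2 | obs) = 4/135 / 32/405 = 3/8
P(Y=3 | obs) = 2/81 / 32/405 = 5/16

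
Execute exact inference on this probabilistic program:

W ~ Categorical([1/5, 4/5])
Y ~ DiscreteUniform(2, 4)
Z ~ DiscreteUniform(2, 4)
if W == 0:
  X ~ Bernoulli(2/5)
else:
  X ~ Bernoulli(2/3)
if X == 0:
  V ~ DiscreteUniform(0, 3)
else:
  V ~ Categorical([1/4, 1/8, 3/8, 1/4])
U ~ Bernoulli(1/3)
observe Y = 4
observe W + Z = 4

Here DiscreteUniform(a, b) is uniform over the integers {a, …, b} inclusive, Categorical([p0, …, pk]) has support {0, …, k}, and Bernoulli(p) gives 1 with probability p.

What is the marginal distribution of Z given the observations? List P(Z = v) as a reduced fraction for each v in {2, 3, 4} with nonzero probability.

P(Z=3) = 4/5, P(Z=4) = 1/5

Enumerate traces; 32 have nonzero weight after conditioning:
  (W=0, Y=4, Z=4, X=0, V=0, U=0) weight 1/450
  (W=0, Y=4, Z=4, X=0, V=0, U=1) weight 1/900
  (W=0, Y=4, Z=4, X=0, V=1, U=0) weight 1/450
  (W=0, Y=4, Z=4, X=0, V=1, U=1) weight 1/900
  (W=0, Y=4, Z=4, X=0, V=2, U=0) weight 1/450
  (W=0, Y=4, Z=4, X=0, V=2, U=1) weight 1/900
  (W=0, Y=4, Z=4, X=0, V=3, U=0) weight 1/450
  (W=0, Y=4, Z=4, X=0, V=3, U=1) weight 1/900
  (W=1, Y=4, Z=3, X=0, V=0, U=0) weight 2/405
  … 23 more
Group by Z:
  weight(Z=3) = 4/45
  weight(Z=4) = 1/45
Total weight = 4/45 + 1/45 = 1/9
P(Z=3 | obs) = 4/45 / 1/9 = 4/5
P(Z=4 | obs) = 1/45 / 1/9 = 1/5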